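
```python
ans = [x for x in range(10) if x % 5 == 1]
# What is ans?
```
Trace:
  x=0
  x=1
  x=2
  x=3
  x=4
  x=5
  x=6
  x=7
  x=8
  x=9
  ans=[1, 6]

Final answer: [1, 6]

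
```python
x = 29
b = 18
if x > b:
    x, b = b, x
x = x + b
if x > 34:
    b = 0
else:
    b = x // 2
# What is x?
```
Trace:
  x=29
  x=29, b=18
  x=18, b=29
  x=47, b=29
  x=47, b=0

Final answer: 47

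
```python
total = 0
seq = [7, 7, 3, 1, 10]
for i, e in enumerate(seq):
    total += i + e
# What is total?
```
Trace:
  total=0
  total=7, i=0, e=7
  total=15, i=1, e=7
  total=20, i=2, e=3
  total=24, i=3, e=1
  total=38, i=4, e=10

Final answer: 38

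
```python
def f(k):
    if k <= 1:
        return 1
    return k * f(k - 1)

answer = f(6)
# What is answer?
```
Call trace:
f(k=6)
  f(k=5)
    f(k=4)
      f(k=3)
        f(k=2)
          f(k=1)
          -> return 1
        -> return 2
      -> return 6
    -> return 24
  -> return 120
-> return 720

Final answer: 720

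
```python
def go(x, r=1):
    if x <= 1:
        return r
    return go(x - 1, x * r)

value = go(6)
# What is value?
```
Call trace:
go(x=6, r=1)
  go(x=5, r=6)
    go(x=4, r=30)
      go(x=3, r=120)
        go(x=2, r=360)
          go(x=1, r=720)
          -> return 720
        -> return 720
      -> return 720
    -> return 720
  -> return 720
-> return 720

Final answer: 720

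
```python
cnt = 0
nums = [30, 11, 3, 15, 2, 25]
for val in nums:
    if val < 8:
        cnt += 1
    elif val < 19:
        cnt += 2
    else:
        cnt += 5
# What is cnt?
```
Trace:
  cnt=0
  cnt=5, val=30
  cnt=7, val=11
  cnt=8, val=3
  cnt=10, val=15
  cnt=11, val=2
  cnt=16, val=25

Final answer: 16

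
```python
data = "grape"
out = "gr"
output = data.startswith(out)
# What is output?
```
Trace:
  data='grape'
  data='grape', out='gr'
  data='grape', out='gr', output=True

Final answer: True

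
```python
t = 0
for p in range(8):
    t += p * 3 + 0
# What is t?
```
Trace:
  t=0
  t=0, p=0
  t=3, p=1
  t=9, p=2
  t=18, p=3
  t=30, p=4
  t=45, p=5
  t=63, p=6
  t=84, p=7

Final answer: 84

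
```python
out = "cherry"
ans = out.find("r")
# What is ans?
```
Trace:
  out='cherry'
  out='cherry', ans=3

Final answer: 3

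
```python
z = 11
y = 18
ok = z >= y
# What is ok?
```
Trace:
  z=11
  z=11, y=18
  z=11, y=18, ok=False

Final answer: False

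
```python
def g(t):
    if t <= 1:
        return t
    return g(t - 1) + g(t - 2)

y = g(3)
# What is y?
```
Call trace:
g(t=3)
  g(t=2)
    g(t=1)
    -> return 1
    g(t=0)
    -> return 0
  -> return 1
  g(t=1)
  -> return 1
-> return 2

Final answer: 2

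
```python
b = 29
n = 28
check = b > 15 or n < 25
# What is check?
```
Trace:
  b=29
  b=29, n=28
  b=29, n=28, check=True

Final answer: True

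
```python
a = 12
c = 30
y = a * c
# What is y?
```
Trace:
  a=12
  a=12, c=30
  a=12, c=30, y=360

Final answer: 360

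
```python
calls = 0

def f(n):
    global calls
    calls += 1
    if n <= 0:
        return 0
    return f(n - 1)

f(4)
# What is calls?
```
Call trace:
f(n=4)
  f(n=3)
    f(n=2)
      f(n=1)
        f(n=0)
        -> return 0
      -> return 0
    -> return 0
  -> return 0
-> return 0

calls is incremented once per call. f is entered once for each n = 4, 3, 2, 1, 0 (the n <= 0 call returns without recursing), i.e. 4 + 1 calls.
calls = 5

Final answer: 5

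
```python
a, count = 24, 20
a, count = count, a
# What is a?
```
Trace:
  a=24, count=20
  a=20, count=24

Final answer: 20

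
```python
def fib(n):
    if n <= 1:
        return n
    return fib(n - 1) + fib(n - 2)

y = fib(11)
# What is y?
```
Call trace (a repeated sub-call is expanded the first time; later identical calls just restate its return value):
fib(n=11)
  fib(n=10)
    fib(n=9)
      fib(n=8)
        fib(n=7)
          fib(n=6)
            fib(n=5)
              fib(n=4)
                fib(n=3)
                  fib(n=2)
                    fib(n=1)
                    -> return 1
                    fib(n=0)
                    -> return 0
                  -> return 1
                  fib(n=1)
                  -> return 1
                -> return 2
                fib(n=2) -> return 1  (same call as traced above)
              -> return 3
              fib(n=3) -> return 2  (same call as traced above)
            -> return 5
            fib(n=4) -> return 3  (same call as traced above)
          -> return 8
          fib(n=5) -> return 5  (same call as traced above)
        -> return 13
        fib(n=6) -> return 8  (same call as traced above)
      -> return 21
      fib(n=7) -> return 13  (same call as traced above)
    -> return 34
    fib(n=8) -> return 21  (same call as traced above)
  -> return 55
  fib(n=9) -> return 34  (same call as traced above)
-> return 89

Final answer: 89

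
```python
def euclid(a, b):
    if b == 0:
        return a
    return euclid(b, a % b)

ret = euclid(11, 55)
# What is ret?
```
Call trace:
euclid(a=11, b=55)
  euclid(a=55, b=11)
    euclid(a=11, b=0)
    -> return 11
  -> return 11
-> return 11

Final answer: 11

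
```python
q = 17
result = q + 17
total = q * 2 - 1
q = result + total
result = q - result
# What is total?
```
Trace:
  q=17
  q=17, result=34
  q=17, result=34, total=33
  q=67, result=34, total=33
  q=67, result=33, total=33

Final answer: 33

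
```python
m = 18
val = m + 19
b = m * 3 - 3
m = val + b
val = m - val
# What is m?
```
Trace:
  m=18
  m=18, val=37
  m=18, val=37, b=51
  m=88, val=37, b=51
  m=88, val=51, b=51

Final answer: 88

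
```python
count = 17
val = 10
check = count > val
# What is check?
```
Trace:
  count=17
  count=17, val=10
  count=17, val=10, check=True

Final answer: True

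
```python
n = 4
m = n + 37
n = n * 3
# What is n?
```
Trace:
  n=4
  n=4, m=41
  n=12, m=41

Final answer: 12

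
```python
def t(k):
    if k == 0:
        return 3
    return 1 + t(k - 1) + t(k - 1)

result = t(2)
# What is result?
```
Call trace (a repeated sub-call is expanded the first time; later identical calls just restate its return value):
t(k=2)
  t(k=1)
    t(k=0)
    -> return 3
    t(k=0)
    -> return 3
  -> return 7
  t(k=1) -> return 7  (same call as traced above)
-> return 15

Final answer: 15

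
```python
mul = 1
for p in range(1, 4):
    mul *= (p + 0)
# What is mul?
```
Trace:
  mul=1
  mul=1, p=1
  mul=2, p=2
  mul=6, p=3

Final answer: 6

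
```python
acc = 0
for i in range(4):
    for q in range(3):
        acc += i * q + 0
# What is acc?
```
Trace:
  acc=0
  acc=0, i=0, q=0
  acc=0, i=0, q=1
  acc=0, i=0, q=2
  acc=0, i=1, q=0
  acc=1, i=1, q=1
  acc=3, i=1, q=2
  acc=3, i=2, q=0
  acc=5, i=2, q=1
  acc=9, i=2, q=2
  acc=9, i=3, q=0
  acc=12, i=3, q=1
  acc=18, i=3, q=2

Final answer: 18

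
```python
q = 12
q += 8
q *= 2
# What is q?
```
Trace:
  q=12
  q=20
  q=40

Final answer: 40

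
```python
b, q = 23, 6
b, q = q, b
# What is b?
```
Trace:
  b=23, q=6
  b=6, q=23

Final answer: 6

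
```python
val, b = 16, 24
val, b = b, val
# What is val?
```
Trace:
  val=16, b=24
  val=24, b=16

Final answer: 24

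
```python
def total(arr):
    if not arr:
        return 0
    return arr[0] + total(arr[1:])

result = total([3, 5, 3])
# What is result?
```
Call trace:
total(arr=[3, 5, 3])
  total(arr=[5, 3])
    total(arr=[3])
      total(arr=[])
      -> return 0
    -> return 3
  -> return 8
-> return 11

Final answer: 11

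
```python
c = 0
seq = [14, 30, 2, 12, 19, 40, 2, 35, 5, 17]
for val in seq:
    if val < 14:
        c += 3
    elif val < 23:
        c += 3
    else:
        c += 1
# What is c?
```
Trace:
  c=0
  c=3, val=14
  c=4, val=30
  c=7, val=2
  c=10, val=12
  c=13, val=19
  c=14, val=40
  c=17, val=2
  c=18, val=35
  c=21, val=5
  c=24, val=17

Final answer: 24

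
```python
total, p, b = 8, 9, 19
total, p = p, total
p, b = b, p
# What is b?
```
Trace:
  total=8, p=9, b=19
  total=9, p=8, b=19
  total=9, p=19, b=8

Final answer: 8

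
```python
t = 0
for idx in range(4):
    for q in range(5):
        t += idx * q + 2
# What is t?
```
Trace:
  t=0
  t=2, idx=0, q=0
  t=4, idx=0, q=1
  t=6, idx=0, q=2
  t=8, idx=0, q=3
  t=10, idx=0, q=4
  t=12, idx=1, q=0
  t=15, idx=1, q=1
  t=19, idx=1, q=2
  t=24, idx=1, q=3
  t=30, idx=1, q=4
  t=32, idx=2, q=0
  t=36, idx=2, q=1
  t=42, idx=2, q=2
  t=50, idx=2, q=3
  t=60, idx=2, q=4
  t=62, idx=3, q=0
  t=67, idx=3, q=1
  t=75, idx=3, q=2
  t=86, idx=3, q=3
  t=100, idx=3, q=4

Final answer: 100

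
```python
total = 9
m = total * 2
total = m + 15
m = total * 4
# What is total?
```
Trace:
  total=9
  total=9, m=18
  total=33, m=18
  total=33, m=132

Final answer: 33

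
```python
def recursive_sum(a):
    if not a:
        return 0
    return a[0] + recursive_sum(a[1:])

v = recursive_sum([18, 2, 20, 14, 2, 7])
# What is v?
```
Call trace:
recursive_sum(a=[18, 2, 20, 14, 2, 7])
  recursive_sum(a=[2, 20, 14, 2, 7])
    recursive_sum(a=[20, 14, 2, 7])
      recursive_sum(a=[14, 2, 7])
        recursive_sum(a=[2, 7])
          recursive_sum(a=[7])
            recursive_sum(a=[])
            -> return 0
          -> return 7
        -> return 9
      -> return 23
    -> return 43
  -> return 45
-> return 63

Final answer: 63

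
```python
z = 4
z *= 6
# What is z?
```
Trace:
  z=4
  z=24

Final answer: 24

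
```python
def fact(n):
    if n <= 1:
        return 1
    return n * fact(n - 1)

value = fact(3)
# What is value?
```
Call trace:
fact(n=3)
  fact(n=2)
    fact(n=1)
    -> return 1
  -> return 2
-> return 6

Final answer: 6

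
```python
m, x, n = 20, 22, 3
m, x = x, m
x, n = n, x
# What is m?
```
Trace:
  m=20, x=22, n=3
  m=22, x=20, n=3
  m=22, x=3, n=20

Final answer: 22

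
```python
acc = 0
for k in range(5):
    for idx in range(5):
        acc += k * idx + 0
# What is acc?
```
Trace:
  acc=0
  acc=0, k=0, idx=0
  acc=0, k=0, idx=1
  acc=0, k=0, idx=2
  acc=0, k=0, idx=3
  acc=0, k=0, idx=4
  acc=0, k=1, idx=0
  acc=1, k=1, idx=1
  acc=3, k=1, idx=2
  acc=6, k=1, idx=3
  acc=10, k=1, idx=4
  acc=10, k=2, idx=0
  acc=12, k=2, idx=1
  acc=16, k=2, idx=2
  acc=22, k=2, idx=3
  acc=30, k=2, idx=4
  acc=30, k=3, idx=0
  acc=33, k=3, idx=1
  acc=39, k=3, idx=2
  acc=48, k=3, idx=3
  acc=60, k=3, idx=4
  acc=60, k=4, idx=0
  acc=64, k=4, idx=1
  acc=72, k=4, idx=2
  acc=84, k=4, idx=3
  acc=100, k=4, idx=4

Final answer: 100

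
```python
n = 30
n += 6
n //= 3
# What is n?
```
Trace:
  n=30
  n=36
  n=12

Final answer: 12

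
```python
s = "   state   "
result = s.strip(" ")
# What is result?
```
Trace:
  s='   state   '
  s='   state   ', result='state'

Final answer: 'state'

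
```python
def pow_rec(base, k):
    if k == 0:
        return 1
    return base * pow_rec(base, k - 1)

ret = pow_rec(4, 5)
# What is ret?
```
Call trace:
pow_rec(base=4, k=5)
  pow_rec(base=4, k=4)
    pow_rec(base=4, k=3)
      pow_rec(base=4, k=2)
        pow_rec(base=4, k=1)
          pow_rec(base=4, k=0)
          -> return 1
        -> return 4
      -> return 16
    -> return 64
  -> return 256
-> return 1024

Final answer: 1024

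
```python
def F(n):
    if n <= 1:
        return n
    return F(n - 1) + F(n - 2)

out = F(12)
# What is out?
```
Call trace (a repeated sub-call is expanded the first time; later identical calls just restate its return value):
F(n=12)
  F(n=11)
    F(n=10)
      F(n=9)
        F(n=8)
          F(n=7)
            F(n=6)
              F(n=5)
                F(n=4)
                  F(n=3)
                    F(n=2)
                      F(n=1)
                      -> return 1
                      F(n=0)
                      -> return 0
                    -> return 1
                    F(n=1)
                    -> return 1
                  -> return 2
                  F(n=2) -> return 1  (same call as traced above)
                -> return 3
                F(n=3) -> return 2  (same call as traced above)
              -> return 5
              F(n=4) -> return 3  (same call as traced above)
            -> return 8
            F(n=5) -> return 5  (same call as traced above)
          -> return 13
          F(n=6) -> return 8  (same call as traced above)
        -> return 21
        F(n=7) -> return 13  (same call as traced above)
      -> return 34
      F(n=8) -> return 21  (same call as traced above)
    -> return 55
    F(n=9) -> return 34  (same call as traced above)
  -> return 89
  F(n=10) -> return 55  (same call as traced above)
-> return 144

Final answer: 144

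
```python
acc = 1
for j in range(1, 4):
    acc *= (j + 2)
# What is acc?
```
Trace:
  acc=1
  acc=3, j=1
  acc=12, j=2
  acc=60, j=3

Final answer: 60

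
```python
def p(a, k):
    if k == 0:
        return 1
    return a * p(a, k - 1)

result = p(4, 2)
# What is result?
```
Call trace:
p(a=4, k=2)
  p(a=4, k=1)
    p(a=4, k=0)
    -> return 1
  -> return 4
-> return 16

Final answer: 16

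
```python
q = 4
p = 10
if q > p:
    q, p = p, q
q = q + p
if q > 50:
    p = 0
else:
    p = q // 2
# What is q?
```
Trace:
  q=4
  q=4, p=10
  q=4, p=10
  q=14, p=10
  q=14, p=7

Final answer: 14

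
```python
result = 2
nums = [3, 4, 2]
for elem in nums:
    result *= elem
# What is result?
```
Trace:
  result=2
  result=6, elem=3
  result=24, elem=4
  result=48, elem=2

Final answer: 48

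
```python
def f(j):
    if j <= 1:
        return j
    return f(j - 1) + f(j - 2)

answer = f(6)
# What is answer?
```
Call trace (a repeated sub-call is expanded the first time; later identical calls just restate its return value):
f(j=6)
  f(j=5)
    f(j=4)
      f(j=3)
        f(j=2)
          f(j=1)
          -> return 1
          f(j=0)
          -> return 0
        -> return 1
        f(j=1)
        -> return 1
      -> return 2
      f(j=2) -> return 1  (same call as traced above)
    -> return 3
    f(j=3) -> return 2  (same call as traced above)
  -> return 5
  f(j=4) -> return 3  (same call as traced above)
-> return 8

Final answer: 8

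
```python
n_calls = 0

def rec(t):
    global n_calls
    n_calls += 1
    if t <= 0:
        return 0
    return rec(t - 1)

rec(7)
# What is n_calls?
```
Call trace:
rec(t=7)
  rec(t=6)
    rec(t=5)
      rec(t=4)
        rec(t=3)
          rec(t=2)
            rec(t=1)
              rec(t=0)
              -> return 0
            -> return 0
          -> return 0
        -> return 0
      -> return 0
    -> return 0
  -> return 0
-> return 0

n_calls is incremented once per call. rec is entered once for each t = 7, 6, 5, 4, 3, 2, 1, 0 (the t <= 0 call returns without recursing), i.e. 7 + 1 calls.
n_calls = 8

Final answer: 8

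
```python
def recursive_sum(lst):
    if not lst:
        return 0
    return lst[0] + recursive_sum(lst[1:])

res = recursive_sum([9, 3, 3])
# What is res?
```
Call trace:
recursive_sum(lst=[9, 3, 3])
  recursive_sum(lst=[3, 3])
    recursive_sum(lst=[3])
      recursive_sum(lst=[])
      -> return 0
    -> return 3
  -> return 6
-> return 15

Final answer: 15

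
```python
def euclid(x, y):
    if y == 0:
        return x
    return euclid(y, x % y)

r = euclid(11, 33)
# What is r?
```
Call trace:
euclid(x=11, y=33)
  euclid(x=33, y=11)
    euclid(x=11, y=0)
    -> return 11
  -> return 11
-> return 11

Final answer: 11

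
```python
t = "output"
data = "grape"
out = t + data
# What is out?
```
Trace:
  t='output'
  t='output', data='grape'
  t='output', data='grape', out='outputgrape'

Final answer: 'outputgrape'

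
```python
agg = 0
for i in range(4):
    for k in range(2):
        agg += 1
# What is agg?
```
Trace:
  agg=0
  agg=1, i=0, k=0
  agg=2, i=0, k=1
  agg=3, i=1, k=0
  agg=4, i=1, k=1
  agg=5, i=2, k=0
  agg=6, i=2, k=1
  agg=7, i=3, k=0
  agg=8, i=3, k=1

Final answer: 8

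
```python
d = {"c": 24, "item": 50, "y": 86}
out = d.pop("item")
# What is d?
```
Trace:
  d={'c': 24, 'item': 50, 'y': 86}
  d={'c': 24, 'y': 86}, out=50

Final answer: {'c': 24, 'y': 86}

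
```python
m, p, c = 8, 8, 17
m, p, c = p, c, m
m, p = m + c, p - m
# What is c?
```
Trace:
  m=8, p=8, c=17
  m=8, p=17, c=8
  m=16, p=9, c=8

Final answer: 8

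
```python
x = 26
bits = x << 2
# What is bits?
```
Trace:
  x=26
  x=26, bits=104

Final answer: 104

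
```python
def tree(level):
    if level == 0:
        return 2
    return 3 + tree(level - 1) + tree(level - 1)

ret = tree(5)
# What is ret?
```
Call trace (a repeated sub-call is expanded the first time; later identical calls just restate its return value):
tree(level=5)
  tree(level=4)
    tree(level=3)
      tree(level=2)
        tree(level=1)
          tree(level=0)
          -> return 2
          tree(level=0)
          -> return 2
        -> return 7
        tree(level=1) -> return 7  (same call as traced above)
      -> return 17
      tree(level=2) -> return 17  (same call as traced above)
    -> return 37
    tree(level=3) -> return 37  (same call as traced above)
  -> return 77
  tree(level=4) -> return 77  (same call as traced above)
-> return 157

Final answer: 157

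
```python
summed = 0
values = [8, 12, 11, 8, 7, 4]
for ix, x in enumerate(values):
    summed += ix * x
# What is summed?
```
Trace:
  summed=0
  summed=0, ix=0, x=8
  summed=12, ix=1, x=12
  summed=34, ix=2, x=11
  summed=58, ix=3, x=8
  summed=86, ix=4, x=7
  summed=106, ix=5, x=4

Final answer: 106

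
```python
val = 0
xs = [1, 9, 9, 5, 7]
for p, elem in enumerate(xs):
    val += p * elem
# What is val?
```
Trace:
  val=0
  val=0, p=0, elem=1
  val=9, p=1, elem=9
  val=27, p=2, elem=9
  val=42, p=3, elem=5
  val=70, p=4, elem=7

Final answer: 70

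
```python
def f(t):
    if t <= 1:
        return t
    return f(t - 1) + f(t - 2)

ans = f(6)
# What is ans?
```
Call trace (a repeated sub-call is expanded the first time; later identical calls just restate its return value):
f(t=6)
  f(t=5)
    f(t=4)
      f(t=3)
        f(t=2)
          f(t=1)
          -> return 1
          f(t=0)
          -> return 0
        -> return 1
        f(t=1)
        -> return 1
      -> return 2
      f(t=2) -> return 1  (same call as traced above)
    -> return 3
    f(t=3) -> return 2  (same call as traced above)
  -> return 5
  f(t=4) -> return 3  (same call as traced above)
-> return 8

Final answer: 8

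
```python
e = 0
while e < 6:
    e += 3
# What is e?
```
Trace:
  e=0
  e=3
  e=6

Final answer: 6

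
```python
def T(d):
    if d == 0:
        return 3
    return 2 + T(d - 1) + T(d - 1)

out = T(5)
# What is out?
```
Call trace (a repeated sub-call is expanded the first time; later identical calls just restate its return value):
T(d=5)
  T(d=4)
    T(d=3)
      T(d=2)
        T(d=1)
          T(d=0)
          -> return 3
          T(d=0)
          -> return 3
        -> return 8
        T(d=1) -> return 8  (same call as traced above)
      -> return 18
      T(d=2) -> return 18  (same call as traced above)
    -> return 38
    T(d=3) -> return 38  (same call as traced above)
  -> return 78
  T(d=4) -> return 78  (same call as traced above)
-> return 158

Final answer: 158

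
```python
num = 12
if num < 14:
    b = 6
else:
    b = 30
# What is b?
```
Trace:
  num=12
  num=12, b=6

Final answer: 6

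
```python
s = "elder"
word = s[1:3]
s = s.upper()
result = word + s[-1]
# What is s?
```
Trace:
  s='elder'
  s='elder', word='ld'
  s='ELDER', word='ld'
  s='ELDER', word='ld', result='ldR'

Final answer: 'ELDER'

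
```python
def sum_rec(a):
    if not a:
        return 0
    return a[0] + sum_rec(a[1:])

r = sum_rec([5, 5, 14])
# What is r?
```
Call trace:
sum_rec(a=[5, 5, 14])
  sum_rec(a=[5, 14])
    sum_rec(a=[14])
      sum_rec(a=[])
      -> return 0
    -> return 14
  -> return 19
-> return 24

Final answer: 24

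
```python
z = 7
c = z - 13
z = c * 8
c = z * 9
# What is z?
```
Trace:
  z=7
  z=7, c=-6
  z=-48, c=-6
  z=-48, c=-432

Final answer: -48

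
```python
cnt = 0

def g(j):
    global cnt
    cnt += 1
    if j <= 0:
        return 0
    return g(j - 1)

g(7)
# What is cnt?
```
Call trace:
g(j=7)
  g(j=6)
    g(j=5)
      g(j=4)
        g(j=3)
          g(j=2)
            g(j=1)
              g(j=0)
              -> return 0
            -> return 0
          -> return 0
        -> return 0
      -> return 0
    -> return 0
  -> return 0
-> return 0

cnt is incremented once per call. g is entered once for each j = 7, 6, 5, 4, 3, 2, 1, 0 (the j <= 0 call returns without recursing), i.e. 7 + 1 calls.
cnt = 8

Final answer: 8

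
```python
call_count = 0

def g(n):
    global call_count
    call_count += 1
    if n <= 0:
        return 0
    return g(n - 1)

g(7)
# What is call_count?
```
Call trace:
g(n=7)
  g(n=6)
    g(n=5)
      g(n=4)
        g(n=3)
          g(n=2)
            g(n=1)
              g(n=0)
              -> return 0
            -> return 0
          -> return 0
        -> return 0
      -> return 0
    -> return 0
  -> return 0
-> return 0

call_count is incremented once per call. g is entered once for each n = 7, 6, 5, 4, 3, 2, 1, 0 (the n <= 0 call returns without recursing), i.e. 7 + 1 calls.
call_count = 8

Final answer: 8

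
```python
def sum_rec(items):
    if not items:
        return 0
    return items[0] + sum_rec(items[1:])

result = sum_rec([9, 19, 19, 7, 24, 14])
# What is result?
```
Call trace:
sum_rec(items=[9, 19, 19, 7, 24, 14])
  sum_rec(items=[19, 19, 7, 24, 14])
    sum_rec(items=[19, 7, 24, 14])
      sum_rec(items=[7, 24, 14])
        sum_rec(items=[24, 14])
          sum_rec(items=[14])
            sum_rec(items=[])
            -> return 0
          -> return 14
        -> return 38
      -> return 45
    -> return 64
  -> return 83
-> return 92

Final answer: 92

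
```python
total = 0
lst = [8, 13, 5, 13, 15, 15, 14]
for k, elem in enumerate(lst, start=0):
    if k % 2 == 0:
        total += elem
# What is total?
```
Trace:
  total=0
  total=8, k=0, elem=8
  total=8, k=1, elem=13
  total=13, k=2, elem=5
  total=13, k=3, elem=13
  total=28, k=4, elem=15
  total=28, k=5, elem=15
  total=42, k=6, elem=14

Final answer: 42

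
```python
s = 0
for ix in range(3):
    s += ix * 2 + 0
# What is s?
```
Trace:
  s=0
  s=0, ix=0
  s=2, ix=1
  s=6, ix=2

Final answer: 6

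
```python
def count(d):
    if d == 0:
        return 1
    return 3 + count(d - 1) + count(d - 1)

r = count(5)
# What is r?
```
Call trace (a repeated sub-call is expanded the first time; later identical calls just restate its return value):
count(d=5)
  count(d=4)
    count(d=3)
      count(d=2)
        count(d=1)
          count(d=0)
          -> return 1
          count(d=0)
          -> return 1
        -> return 5
        count(d=1) -> return 5  (same call as traced above)
      -> return 13
      count(d=2) -> return 13  (same call as traced above)
    -> return 29
    count(d=3) -> return 29  (same call as traced above)
  -> return 61
  count(d=4) -> return 61  (same call as traced above)
-> return 125

Final answer: 125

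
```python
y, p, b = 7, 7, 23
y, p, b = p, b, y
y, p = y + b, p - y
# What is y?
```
Trace:
  y=7, p=7, b=23
  y=7, p=23, b=7
  y=14, p=16, b=7

Final answer: 14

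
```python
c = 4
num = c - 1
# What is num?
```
Trace:
  c=4
  c=4, num=3

Final answer: 3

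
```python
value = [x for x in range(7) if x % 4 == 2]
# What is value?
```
Trace:
  x=0
  x=1
  x=2
  x=3
  x=4
  x=5
  x=6
  value=[2, 6]

Final answer: [2, 6]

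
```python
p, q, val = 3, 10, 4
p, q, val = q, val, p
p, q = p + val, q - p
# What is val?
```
Trace:
  p=3, q=10, val=4
  p=10, q=4, val=3
  p=13, q=-6, val=3

Final answer: 3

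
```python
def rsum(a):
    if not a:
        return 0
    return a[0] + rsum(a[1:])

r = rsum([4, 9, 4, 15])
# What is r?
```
Call trace:
rsum(a=[4, 9, 4, 15])
  rsum(a=[9, 4, 15])
    rsum(a=[4, 15])
      rsum(a=[15])
        rsum(a=[])
        -> return 0
      -> return 15
    -> return 19
  -> return 28
-> return 32

Final answer: 32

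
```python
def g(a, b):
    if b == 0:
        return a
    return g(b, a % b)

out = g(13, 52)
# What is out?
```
Call trace:
g(a=13, b=52)
  g(a=52, b=13)
    g(a=13, b=0)
    -> return 13
  -> return 13
-> return 13

Final answer: 13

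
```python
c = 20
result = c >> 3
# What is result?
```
Trace:
  c=20
  c=20, result=2

Final answer: 2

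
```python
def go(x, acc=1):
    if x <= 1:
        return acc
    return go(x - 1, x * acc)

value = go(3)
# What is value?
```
Call trace:
go(x=3, acc=1)
  go(x=2, acc=3)
    go(x=1, acc=6)
    -> return 6
  -> return 6
-> return 6

Final answer: 6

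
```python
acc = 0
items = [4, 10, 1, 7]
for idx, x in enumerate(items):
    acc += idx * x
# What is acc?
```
Trace:
  acc=0
  acc=0, idx=0, x=4
  acc=10, idx=1, x=10
  acc=12, idx=2, x=1
  acc=33, idx=3, x=7

Final answer: 33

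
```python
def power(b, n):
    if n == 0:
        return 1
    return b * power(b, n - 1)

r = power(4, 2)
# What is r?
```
Call trace:
power(b=4, n=2)
  power(b=4, n=1)
    power(b=4, n=0)
    -> return 1
  -> return 4
-> return 16

Final answer: 16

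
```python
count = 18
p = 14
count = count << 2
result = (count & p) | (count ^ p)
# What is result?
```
Trace:
  count=18
  count=18, p=14
  count=72, p=14
  count=72, p=14, result=78

Final answer: 78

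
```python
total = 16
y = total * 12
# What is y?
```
Trace:
  total=16
  total=16, y=192

Final answer: 192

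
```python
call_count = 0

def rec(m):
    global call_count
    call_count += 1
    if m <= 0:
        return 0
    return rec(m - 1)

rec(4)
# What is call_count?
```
Call trace:
rec(m=4)
  rec(m=3)
    rec(m=2)
      rec(m=1)
        rec(m=0)
        -> return 0
      -> return 0
    -> return 0
  -> return 0
-> return 0

call_count is incremented once per call. rec is entered once for each m = 4, 3, 2, 1, 0 (the m <= 0 call returns without recursing), i.e. 4 + 1 calls.
call_count = 5

Final answer: 5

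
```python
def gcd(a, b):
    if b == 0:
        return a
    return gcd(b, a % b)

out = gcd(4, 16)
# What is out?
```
Call trace:
gcd(a=4, b=16)
  gcd(a=16, b=4)
    gcd(a=4, b=0)
    -> return 4
  -> return 4
-> return 4

Final answer: 4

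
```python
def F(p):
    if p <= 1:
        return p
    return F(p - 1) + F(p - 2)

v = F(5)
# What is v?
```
Call trace (a repeated sub-call is expanded the first time; later identical calls just restate its return value):
F(p=5)
  F(p=4)
    F(p=3)
      F(p=2)
        F(p=1)
        -> return 1
        F(p=0)
        -> return 0
      -> return 1
      F(p=1)
      -> return 1
    -> return 2
    F(p=2) -> return 1  (same call as traced above)
  -> return 3
  F(p=3) -> return 2  (same call as traced above)
-> return 5

Final answer: 5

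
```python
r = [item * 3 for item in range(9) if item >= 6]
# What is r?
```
Trace:
  item=0
  item=1
  item=2
  item=3
  item=4
  item=5
  item=6
  item=7
  item=8
  r=[18, 21, 24]

Final answer: [18, 21, 24]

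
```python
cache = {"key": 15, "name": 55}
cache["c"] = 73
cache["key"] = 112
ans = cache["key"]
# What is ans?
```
Trace:
  cache={'key': 15, 'name': 55}
  cache={'key': 15, 'name': 55, 'c': 73}
  cache={'key': 112, 'name': 55, 'c': 73}
  cache={'key': 112, 'name': 55, 'c': 73}, ans=112

Final answer: 112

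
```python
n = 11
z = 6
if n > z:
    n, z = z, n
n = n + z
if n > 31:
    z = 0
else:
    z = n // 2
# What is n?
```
Trace:
  n=11
  n=11, z=6
  n=6, z=11
  n=17, z=11
  n=17, z=8

Final answer: 17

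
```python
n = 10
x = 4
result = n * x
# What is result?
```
Trace:
  n=10
  n=10, x=4
  n=10, x=4, result=40

Final answer: 40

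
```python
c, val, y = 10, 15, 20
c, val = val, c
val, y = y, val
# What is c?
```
Trace:
  c=10, val=15, y=20
  c=15, val=10, y=20
  c=15, val=20, y=10

Final answer: 15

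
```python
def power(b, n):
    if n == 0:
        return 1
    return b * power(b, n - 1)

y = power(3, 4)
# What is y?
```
Call trace:
power(b=3, n=4)
  power(b=3, n=3)
    power(b=3, n=2)
      power(b=3, n=1)
        power(b=3, n=0)
        -> return 1
      -> return 3
    -> return 9
  -> return 27
-> return 81

Final answer: 81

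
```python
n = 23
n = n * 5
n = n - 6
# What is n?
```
Trace:
  n=23
  n=115
  n=109

Final answer: 109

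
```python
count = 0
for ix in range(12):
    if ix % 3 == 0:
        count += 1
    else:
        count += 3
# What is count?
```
Trace:
  count=0
  count=1, ix=0
  count=4, ix=1
  count=7, ix=2
  count=8, ix=3
  count=11, ix=4
  count=14, ix=5
  count=15, ix=6
  count=18, ix=7
  count=21, ix=8
  count=22, ix=9
  count=25, ix=10
  count=28, ix=11

Final answer: 28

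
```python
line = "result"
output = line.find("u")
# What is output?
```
Trace:
  line='result'
  line='result', output=3

Final answer: 3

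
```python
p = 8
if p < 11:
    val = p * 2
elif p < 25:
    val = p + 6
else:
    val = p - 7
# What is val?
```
Trace:
  p=8
  p=8, val=16

Final answer: 16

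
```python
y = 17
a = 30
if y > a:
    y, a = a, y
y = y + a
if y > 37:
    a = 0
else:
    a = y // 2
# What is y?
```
Trace:
  y=17
  y=17, a=30
  y=17, a=30
  y=47, a=30
  y=47, a=0

Final answer: 47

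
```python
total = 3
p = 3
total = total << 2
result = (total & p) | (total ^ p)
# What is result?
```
Trace:
  total=3
  total=3, p=3
  total=12, p=3
  total=12, p=3, result=15

Final answer: 15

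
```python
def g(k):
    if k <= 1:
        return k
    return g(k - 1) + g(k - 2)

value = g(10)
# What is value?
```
Call trace (a repeated sub-call is expanded the first time; later identical calls just restate its return value):
g(k=10)
  g(k=9)
    g(k=8)
      g(k=7)
        g(k=6)
          g(k=5)
            g(k=4)
              g(k=3)
                g(k=2)
                  g(k=1)
                  -> return 1
                  g(k=0)
                  -> return 0
                -> return 1
                g(k=1)
                -> return 1
              -> return 2
              g(k=2) -> return 1  (same call as traced above)
            -> return 3
            g(k=3) -> return 2  (same call as traced above)
          -> return 5
          g(k=4) -> return 3  (same call as traced above)
        -> return 8
        g(k=5) -> return 5  (same call as traced above)
      -> return 13
      g(k=6) -> return 8  (same call as traced above)
    -> return 21
    g(k=7) -> return 13  (same call as traced above)
  -> return 34
  g(k=8) -> return 21  (same call as traced above)
-> return 55

Final answer: 55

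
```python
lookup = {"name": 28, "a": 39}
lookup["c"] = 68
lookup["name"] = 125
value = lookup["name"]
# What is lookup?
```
Trace:
  lookup={'name': 28, 'a': 39}
  lookup={'name': 28, 'a': 39, 'c': 68}
  lookup={'name': 125, 'a': 39, 'c': 68}
  lookup={'name': 125, 'a': 39, 'c': 68}, value=125

Final answer: {'name': 125, 'a': 39, 'c': 68}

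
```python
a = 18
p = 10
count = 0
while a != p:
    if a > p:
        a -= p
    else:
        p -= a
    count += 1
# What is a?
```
Trace:
  a=18
  a=18, p=10
  a=18, p=10, count=0
  a=8, p=10, count=1
  a=8, p=2, count=2
  a=6, p=2, count=3
  a=4, p=2, count=4
  a=2, p=2, count=5

Final answer: 2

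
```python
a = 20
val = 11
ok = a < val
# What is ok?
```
Trace:
  a=20
  a=20, val=11
  a=20, val=11, ok=False

Final answer: False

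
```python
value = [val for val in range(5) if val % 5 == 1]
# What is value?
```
Trace:
  val=0
  val=1
  val=2
  val=3
  val=4
  value=[1]

Final answer: [1]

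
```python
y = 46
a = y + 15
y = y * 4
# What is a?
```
Trace:
  y=46
  y=46, a=61
  y=184, a=61

Final answer: 61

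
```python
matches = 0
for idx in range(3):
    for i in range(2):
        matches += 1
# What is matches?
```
Trace:
  matches=0
  matches=1, idx=0, i=0
  matches=2, idx=0, i=1
  matches=3, idx=1, i=0
  matches=4, idx=1, i=1
  matches=5, idx=2, i=0
  matches=6, idx=2, i=1

Final answer: 6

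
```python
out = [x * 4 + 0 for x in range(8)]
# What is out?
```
Trace:
  x=0
  x=1
  x=2
  x=3
  x=4
  x=5
  x=6
  x=7
  out=[0, 4, 8, 12, 16, 20, 24, 28]

Final answer: [0, 4, 8, 12, 16, 20, 24, 28]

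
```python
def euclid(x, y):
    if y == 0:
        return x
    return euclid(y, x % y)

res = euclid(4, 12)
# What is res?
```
Call trace:
euclid(x=4, y=12)
  euclid(x=12, y=4)
    euclid(x=4, y=0)
    -> return 4
  -> return 4
-> return 4

Final answer: 4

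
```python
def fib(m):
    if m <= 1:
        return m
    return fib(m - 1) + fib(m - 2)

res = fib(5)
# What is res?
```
Call trace (a repeated sub-call is expanded the first time; later identical calls just restate its return value):
fib(m=5)
  fib(m=4)
    fib(m=3)
      fib(m=2)
        fib(m=1)
        -> return 1
        fib(m=0)
        -> return 0
      -> return 1
      fib(m=1)
      -> return 1
    -> return 2
    fib(m=2) -> return 1  (same call as traced above)
  -> return 3
  fib(m=3) -> return 2  (same call as traced above)
-> return 5

Final answer: 5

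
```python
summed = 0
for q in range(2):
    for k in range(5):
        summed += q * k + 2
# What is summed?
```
Trace:
  summed=0
  summed=2, q=0, k=0
  summed=4, q=0, k=1
  summed=6, q=0, k=2
  summed=8, q=0, k=3
  summed=10, q=0, k=4
  summed=12, q=1, k=0
  summed=15, q=1, k=1
  summed=19, q=1, k=2
  summed=24, q=1, k=3
  summed=30, q=1, k=4

Final answer: 30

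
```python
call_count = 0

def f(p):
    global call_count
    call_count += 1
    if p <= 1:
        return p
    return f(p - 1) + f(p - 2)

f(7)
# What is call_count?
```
Call trace (a repeated sub-call is expanded the first time; later identical calls just restate its return value):
f(p=7)
  f(p=6)
    f(p=5)
      f(p=4)
        f(p=3)
          f(p=2)
            f(p=1)
            -> return 1
            f(p=0)
            -> return 0
          -> return 1
          f(p=1)
          -> return 1
        -> return 2
        f(p=2) -> return 1  (same call as traced above)
      -> return 3
      f(p=3) -> return 2  (same call as traced above)
    -> return 5
    f(p=4) -> return 3  (same call as traced above)
  -> return 8
  f(p=5) -> return 5  (same call as traced above)
-> return 13

call_count is incremented once per call, so count the calls in each subtree. Let C(p) = number of calls made by f(p).
C(0) = C(1) = 1 (base case, no recursion); C(p) = 1 + C(p - 1) + C(p - 2) otherwise.
C(2) = 1 + C(1) + C(0) = 1 + 1 + 1 = 3
C(3) = 1 + C(2) + C(1) = 1 + 3 + 1 = 5
C(4) = 1 + C(3) + C(2) = 1 + 5 + 3 = 9
C(5) = 1 + C(4) + C(3) = 1 + 9 + 5 = 15
C(6) = 1 + C(5) + C(4) = 1 + 15 + 9 = 25
C(7) = 1 + C(6) + C(5) = 1 + 25 + 15 = 41
call_count = C(7) = 41

Final answer: 41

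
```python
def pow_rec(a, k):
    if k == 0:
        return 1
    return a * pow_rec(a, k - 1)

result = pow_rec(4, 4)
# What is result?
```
Call trace:
pow_rec(a=4, k=4)
  pow_rec(a=4, k=3)
    pow_rec(a=4, k=2)
      pow_rec(a=4, k=1)
        pow_rec(a=4, k=0)
        -> return 1
      -> return 4
    -> return 16
  -> return 64
-> return 256

Final answer: 256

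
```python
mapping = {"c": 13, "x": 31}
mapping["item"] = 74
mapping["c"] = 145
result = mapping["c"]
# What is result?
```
Trace:
  mapping={'c': 13, 'x': 31}
  mapping={'c': 13, 'x': 31, 'item': 74}
  mapping={'c': 145, 'x': 31, 'item': 74}
  mapping={'c': 145, 'x': 31, 'item': 74}, result=145

Final answer: 145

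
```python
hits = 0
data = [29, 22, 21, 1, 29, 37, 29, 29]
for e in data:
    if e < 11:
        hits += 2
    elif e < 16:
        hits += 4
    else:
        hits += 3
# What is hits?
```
Trace:
  hits=0
  hits=3, e=29
  hits=6, e=22
  hits=9, e=21
  hits=11, e=1
  hits=14, e=29
  hits=17, e=37
  hits=20, e=29
  hits=23, e=29

Final answer: 23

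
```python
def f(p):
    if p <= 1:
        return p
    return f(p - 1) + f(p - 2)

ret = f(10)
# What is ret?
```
Call trace (a repeated sub-call is expanded the first time; later identical calls just restate its return value):
f(p=10)
  f(p=9)
    f(p=8)
      f(p=7)
        f(p=6)
          f(p=5)
            f(p=4)
              f(p=3)
                f(p=2)
                  f(p=1)
                  -> return 1
                  f(p=0)
                  -> return 0
                -> return 1
                f(p=1)
                -> return 1
              -> return 2
              f(p=2) -> return 1  (same call as traced above)
            -> return 3
            f(p=3) -> return 2  (same call as traced above)
          -> return 5
          f(p=4) -> return 3  (same call as traced above)
        -> return 8
        f(p=5) -> return 5  (same call as traced above)
      -> return 13
      f(p=6) -> return 8  (same call as traced above)
    -> return 21
    f(p=7) -> return 13  (same call as traced above)
  -> return 34
  f(p=8) -> return 21  (same call as traced above)
-> return 55

Final answer: 55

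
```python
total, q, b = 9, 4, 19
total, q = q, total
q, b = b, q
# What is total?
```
Trace:
  total=9, q=4, b=19
  total=4, q=9, b=19
  total=4, q=19, b=9

Final answer: 4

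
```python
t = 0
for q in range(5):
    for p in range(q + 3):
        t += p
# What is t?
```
Trace:
  t=0
  t=0, q=0, p=0
  t=1, q=0, p=1
  t=3, q=0, p=2
  t=3, q=1, p=0
  t=4, q=1, p=1
  t=6, q=1, p=2
  t=9, q=1, p=3
  t=9, q=2, p=0
  t=10, q=2, p=1
  t=12, q=2, p=2
  t=15, q=2, p=3
  t=19, q=2, p=4
  t=19, q=3, p=0
  t=20, q=3, p=1
  t=22, q=3, p=2
  t=25, q=3, p=3
  t=29, q=3, p=4
  t=34, q=3, p=5
  t=34, q=4, p=0
  t=35, q=4, p=1
  t=37, q=4, p=2
  t=40, q=4, p=3
  t=44, q=4, p=4
  t=49, q=4, p=5
  t=55, q=4, p=6

Final answer: 55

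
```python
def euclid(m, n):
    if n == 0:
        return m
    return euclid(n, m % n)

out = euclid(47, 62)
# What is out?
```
Call trace:
euclid(m=47, n=62)
  euclid(m=62, n=47)
    euclid(m=47, n=15)
      euclid(m=15, n=2)
        euclid(m=2, n=1)
          euclid(m=1, n=0)
          -> return 1
        -> return 1
      -> return 1
    -> return 1
  -> return 1
-> return 1

Final answer: 1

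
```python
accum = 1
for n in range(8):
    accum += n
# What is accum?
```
Trace:
  accum=1
  accum=1, n=0
  accum=2, n=1
  accum=4, n=2
  accum=7, n=3
  accum=11, n=4
  accum=16, n=5
  accum=22, n=6
  accum=29, n=7

Final answer: 29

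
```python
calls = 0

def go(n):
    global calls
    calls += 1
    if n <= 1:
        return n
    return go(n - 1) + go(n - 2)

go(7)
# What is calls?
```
Call trace (a repeated sub-call is expanded the first time; later identical calls just restate its return value):
go(n=7)
  go(n=6)
    go(n=5)
      go(n=4)
        go(n=3)
          go(n=2)
            go(n=1)
            -> return 1
            go(n=0)
            -> return 0
          -> return 1
          go(n=1)
          -> return 1
        -> return 2
        go(n=2) -> return 1  (same call as traced above)
      -> return 3
      go(n=3) -> return 2  (same call as traced above)
    -> return 5
    go(n=4) -> return 3  (same call as traced above)
  -> return 8
  go(n=5) -> return 5  (same call as traced above)
-> return 13

calls is incremented once per call, so count the calls in each subtree. Let C(n) = number of calls made by go(n).
C(0) = C(1) = 1 (base case, no recursion); C(n) = 1 + C(n - 1) + C(n - 2) otherwise.
C(2) = 1 + C(1) + C(0) = 1 + 1 + 1 = 3
C(3) = 1 + C(2) + C(1) = 1 + 3 + 1 = 5
C(4) = 1 + C(3) + C(2) = 1 + 5 + 3 = 9
C(5) = 1 + C(4) + C(3) = 1 + 9 + 5 = 15
C(6) = 1 + C(5) + C(4) = 1 + 15 + 9 = 25
C(7) = 1 + C(6) + C(5) = 1 + 25 + 15 = 41
calls = C(7) = 41

Final answer: 41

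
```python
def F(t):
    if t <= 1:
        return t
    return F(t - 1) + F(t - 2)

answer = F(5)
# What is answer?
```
Call trace (a repeated sub-call is expanded the first time; later identical calls just restate its return value):
F(t=5)
  F(t=4)
    F(t=3)
      F(t=2)
        F(t=1)
        -> return 1
        F(t=0)
        -> return 0
      -> return 1
      F(t=1)
      -> return 1
    -> return 2
    F(t=2) -> return 1  (same call as traced above)
  -> return 3
  F(t=3) -> return 2  (same call as traced above)
-> return 5

Final answer: 5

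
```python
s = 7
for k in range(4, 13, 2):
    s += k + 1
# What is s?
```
Trace:
  s=7
  s=12, k=4
  s=19, k=6
  s=28, k=8
  s=39, k=10
  s=52, k=12

Final answer: 52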